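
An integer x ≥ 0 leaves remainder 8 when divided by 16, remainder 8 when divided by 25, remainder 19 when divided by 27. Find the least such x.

From x ≡ 8 (mod 16) write x = 8 + 16t. Substituting into x ≡ 8 (mod 25) gives 16t ≡ 0 (mod 25), and since 16⁻¹ ≡ 11 (mod 25), t ≡ 0. Hence x ≡ 8 + 16·0 = 8 (mod 400).
From x ≡ 8 (mod 400) write x = 8 + 400t. Substituting into x ≡ 19 (mod 27) gives 400t ≡ 11 (mod 27), and since 22⁻¹ ≡ 16 (mod 27), t ≡ 14. Hence x ≡ 8 + 400·14 = 5608 (mod 10800).

5608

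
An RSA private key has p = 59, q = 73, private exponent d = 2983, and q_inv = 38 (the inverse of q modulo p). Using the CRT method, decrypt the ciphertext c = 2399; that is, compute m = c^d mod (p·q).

4285

d_p = d mod (p−1) = 2983 mod 58 = 25; d_q = d mod (q−1) = 31.
m₁ = c^(d_p) mod p: c ≡ 39 (mod 59), and 39^25 mod 59 = 37.
m₂ = c^(d_q) mod q: c ≡ 63 (mod 73), and 63^31 mod 73 = 51.
h = q_inv·(m₁ − m₂) mod p = 38·(37 − 51) mod 59 = 58.
m = m₂ + h·q = 51 + 58·73 = 4285.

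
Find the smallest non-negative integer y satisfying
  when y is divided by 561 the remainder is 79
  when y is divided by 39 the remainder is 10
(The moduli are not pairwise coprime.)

6250

Combine the congruences pairwise.
gcd(561, 39) = 3 and 3 | (10 − 79), so the pair is consistent; merging gives y ≡ 6250 (mod 7293), where 7293 = lcm(561, 39).
The solution is unique modulo lcm(561, 39) = 7293.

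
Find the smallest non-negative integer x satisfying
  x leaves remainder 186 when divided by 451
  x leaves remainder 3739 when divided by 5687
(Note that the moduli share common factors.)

191410

Combine the congruences pairwise.
gcd(451, 5687) = 11 and 11 | (3739 − 186), so the pair is consistent; merging gives x ≡ 191410 (mod 233167), where 233167 = lcm(451, 5687).
The solution is unique modulo lcm(451, 5687) = 233167.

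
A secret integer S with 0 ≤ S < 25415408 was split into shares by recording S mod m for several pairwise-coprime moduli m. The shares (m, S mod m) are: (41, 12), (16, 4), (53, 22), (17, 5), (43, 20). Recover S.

10500276

The moduli are pairwise coprime; N = 41·16·53·17·43 = 25415408.
N/41 = 619888; 619888 ≡ 9 (mod 41); 9·32 ≡ 1, so inverse 32.
N/16 = 1588463; 1588463 ≡ 15 (mod 16); 15·15 ≡ 1, so inverse 15.
N/53 = 479536; 479536 ≡ 45 (mod 53); 45·33 ≡ 1, so inverse 33.
N/17 = 1495024; 1495024 ≡ 10 (mod 17); 10·12 ≡ 1, so inverse 12.
N/43 = 591056; 591056 ≡ 21 (mod 43); 21·41 ≡ 1, so inverse 41.
S ≡ 12·619888·32 + 4·1588463·15 + 22·479536·33 + 5·1495024·12 + 20·591056·41 = 1255855268.
1255855268 mod 25415408 = 10500276.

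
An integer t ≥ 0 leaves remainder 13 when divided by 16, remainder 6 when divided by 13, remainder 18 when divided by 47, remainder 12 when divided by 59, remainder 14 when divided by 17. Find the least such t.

7469117

From t ≡ 13 (mod 16) write t = 13 + 16s. Substituting into t ≡ 6 (mod 13) gives 16s ≡ 6 (mod 13), and since 3⁻¹ ≡ 9 (mod 13), s ≡ 2. Hence t ≡ 13 + 16·2 = 45 (mod 208).
From t ≡ 45 (mod 208) write t = 45 + 208s. Substituting into t ≡ 18 (mod 47) gives 208s ≡ 20 (mod 47), and since 20⁻¹ ≡ 40 (mod 47), s ≡ 1. Hence t ≡ 45 + 208·1 = 253 (mod 9776).
From t ≡ 253 (mod 9776) write t = 253 + 9776s. Substituting into t ≡ 12 (mod 59) gives 9776s ≡ 54 (mod 59), and since 41⁻¹ ≡ 36 (mod 59), s ≡ 56. Hence t ≡ 253 + 9776·56 = 547709 (mod 576784).
From t ≡ 547709 (mod 576784) write t = 547709 + 576784s. Substituting into t ≡ 14 (mod 17) gives 576784s ≡ 11 (mod 17), and since 8⁻¹ ≡ 15 (mod 17), s ≡ 12. Hence t ≡ 547709 + 576784·12 = 7469117 (mod 9805328).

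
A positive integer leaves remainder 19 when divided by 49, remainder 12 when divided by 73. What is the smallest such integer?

From x ≡ 19 (mod 49) write x = 19 + 49t. Substituting into x ≡ 12 (mod 73) gives 49t ≡ 66 (mod 73), and since 49⁻¹ ≡ 3 (mod 73), t ≡ 52. Hence x ≡ 19 + 49·52 = 2567 (mod 3577).

2567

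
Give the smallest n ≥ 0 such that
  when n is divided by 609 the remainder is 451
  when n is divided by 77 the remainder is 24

Combine the congruences pairwise.
gcd(609, 77) = 7 and 7 | (24 − 451), so the pair is consistent; merging gives n ≡ 4105 (mod 6699), where 6699 = lcm(609, 77).
The solution is unique modulo lcm(609, 77) = 6699.

4105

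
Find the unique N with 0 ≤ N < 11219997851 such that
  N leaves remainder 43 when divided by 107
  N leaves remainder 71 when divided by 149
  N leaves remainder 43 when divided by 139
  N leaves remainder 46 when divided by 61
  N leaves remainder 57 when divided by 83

The moduli are pairwise coprime; M = 107·149·139·61·83 = 11219997851.
M/107 = 104859793; 104859793 ≡ 7 (mod 107); 7·46 ≡ 1, so inverse 46.
M/149 = 75301999; 75301999 ≡ 81 (mod 149); 81·46 ≡ 1, so inverse 46.
M/139 = 80719409; 80719409 ≡ 24 (mod 139); 24·29 ≡ 1, so inverse 29.
M/61 = 183934391; 183934391 ≡ 54 (mod 61); 54·26 ≡ 1, so inverse 26.
M/83 = 135180697; 135180697 ≡ 8 (mod 83); 8·52 ≡ 1, so inverse 52.
N ≡ 43·104859793·46 + 71·75301999·46 + 43·80719409·29 + 46·183934391·26 + 57·135180697·52 = 1174667219855.
1174667219855 mod 11219997851 = 7787443351.

7787443351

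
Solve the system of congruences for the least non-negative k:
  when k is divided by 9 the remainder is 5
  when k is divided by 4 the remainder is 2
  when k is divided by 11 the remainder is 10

Combine the congruences pairwise.
From k ≡ 5 (mod 9) write k = 5 + 9t. Substituting into k ≡ 2 (mod 4) gives 9t ≡ 1 (mod 4), and since 1⁻¹ ≡ 1 (mod 4), t ≡ 1. Hence k ≡ 5 + 9·1 = 14 (mod 36).
From k ≡ 14 (mod 36) write k = 14 + 36t. Substituting into k ≡ 10 (mod 11) gives 36t ≡ 7 (mod 11), and since 3⁻¹ ≡ 4 (mod 11), t ≡ 6. Hence k ≡ 14 + 36·6 = 230 (mod 396).

230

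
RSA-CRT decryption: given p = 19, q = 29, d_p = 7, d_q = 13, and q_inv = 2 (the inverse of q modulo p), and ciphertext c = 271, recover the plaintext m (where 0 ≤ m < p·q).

m₁ = c^(d_p) mod p: c ≡ 5 (mod 19), and 5^7 mod 19 = 16.
m₂ = c^(d_q) mod q: c ≡ 10 (mod 29), and 10^13 mod 29 = 26.
h = q_inv·(m₁ − m₂) mod p = 2·(16 − 26) mod 19 = 18.
m = m₂ + h·q = 26 + 18·29 = 548.

548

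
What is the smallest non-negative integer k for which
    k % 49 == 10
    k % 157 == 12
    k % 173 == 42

906216

From k ≡ 10 (mod 49) write k = 10 + 49t. Substituting into k ≡ 12 (mod 157) gives 49t ≡ 2 (mod 157), and since 49⁻¹ ≡ 141 (mod 157), t ≡ 125. Hence k ≡ 10 + 49·125 = 6135 (mod 7693).
From k ≡ 6135 (mod 7693) write k = 6135 + 7693t. Substituting into k ≡ 42 (mod 173) gives 7693t ≡ 135 (mod 173), and since 81⁻¹ ≡ 47 (mod 173), t ≡ 117. Hence k ≡ 6135 + 7693·117 = 906216 (mod 1330889).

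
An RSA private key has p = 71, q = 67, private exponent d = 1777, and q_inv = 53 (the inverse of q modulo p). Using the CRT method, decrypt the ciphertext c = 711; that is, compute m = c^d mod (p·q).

d_p = d mod (p−1) = 1777 mod 70 = 27; d_q = d mod (q−1) = 61.
m₁ = c^(d_p) mod p: c ≡ 1 (mod 71), and 1^27 mod 71 = 1.
m₂ = c^(d_q) mod q: c ≡ 41 (mod 67), and 41^61 mod 67 = 34.
h = q_inv·(m₁ − m₂) mod p = 53·(1 − 34) mod 71 = 26.
m = m₂ + h·q = 34 + 26·67 = 1776.

1776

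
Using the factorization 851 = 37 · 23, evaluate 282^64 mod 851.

269

Mod 37: 282 ≡ 23; by Fermat, exponent reduces to 64 mod 36 = 28; 23^28 ≡ 10 (mod 37).
Mod 23: 282 ≡ 6; by Fermat, exponent reduces to 64 mod 22 = 20; 6^20 ≡ 16 (mod 23).
Combine by CRT: x ≡ 10 (mod 37), x ≡ 16 (mod 23) ⇒ x ≡ 269 (mod 851).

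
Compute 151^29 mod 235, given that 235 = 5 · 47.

66

Mod 5: 151 ≡ 1; by Fermat, exponent reduces to 29 mod 4 = 1; 1^1 ≡ 1 (mod 5).
Mod 47: 151 ≡ 10; 10^29 ≡ 19 (mod 47).
Combine by CRT: x ≡ 1 (mod 5), x ≡ 19 (mod 47) ⇒ x ≡ 66 (mod 235).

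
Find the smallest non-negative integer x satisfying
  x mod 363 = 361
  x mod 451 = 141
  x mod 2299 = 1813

gcd(363, 451) = 11 and 11 | (141 − 361), so the pair is consistent; merging gives x ≡ 8710 (mod 14883), where 14883 = lcm(363, 451).
gcd(14883, 2299) = 121 and 121 | (1813 − 8710), so the pair is consistent; merging gives x ≡ 8710 (mod 282777), where 282777 = lcm(14883, 2299).
The solution is unique modulo lcm(363, 451, 2299) = 282777.

8710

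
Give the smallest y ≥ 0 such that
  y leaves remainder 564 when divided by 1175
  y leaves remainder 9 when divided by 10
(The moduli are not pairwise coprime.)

1739

gcd(1175, 10) = 5 and 5 | (9 − 564), so the pair is consistent; merging gives y ≡ 1739 (mod 2350), where 2350 = lcm(1175, 10).
The solution is unique modulo lcm(1175, 10) = 2350.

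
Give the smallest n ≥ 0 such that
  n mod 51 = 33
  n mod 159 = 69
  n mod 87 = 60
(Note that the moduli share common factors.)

gcd(51, 159) = 3 and 3 | (69 − 33), so the pair is consistent; merging gives n ≡ 1818 (mod 2703), where 2703 = lcm(51, 159).
gcd(2703, 87) = 3 and 3 | (60 − 1818), so the pair is consistent; merging gives n ≡ 72096 (mod 78387), where 78387 = lcm(2703, 87).
The solution is unique modulo lcm(51, 159, 87) = 78387.

72096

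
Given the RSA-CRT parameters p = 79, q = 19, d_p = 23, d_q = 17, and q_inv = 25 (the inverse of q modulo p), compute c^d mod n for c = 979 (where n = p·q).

m₁ = c^(d_p) mod p: c ≡ 31 (mod 79), and 31^23 mod 79 = 76.
m₂ = c^(d_q) mod q: c ≡ 10 (mod 19), and 10^17 mod 19 = 2.
h = q_inv·(m₁ − m₂) mod p = 25·(76 − 2) mod 79 = 33.
m = m₂ + h·q = 2 + 33·19 = 629.

629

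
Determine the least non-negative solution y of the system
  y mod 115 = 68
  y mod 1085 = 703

Combine the congruences pairwise.
gcd(115, 1085) = 5 and 5 | (703 − 68), so the pair is consistent; merging gives y ≡ 9383 (mod 24955), where 24955 = lcm(115, 1085).
The solution is unique modulo lcm(115, 1085) = 24955.

9383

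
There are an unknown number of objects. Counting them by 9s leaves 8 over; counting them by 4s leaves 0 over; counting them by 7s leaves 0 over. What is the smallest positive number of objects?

224

Combine the congruences pairwise.
From N ≡ 8 (mod 9) write N = 8 + 9t. Substituting into N ≡ 0 (mod 4) gives 9t ≡ 0 (mod 4), and since 1⁻¹ ≡ 1 (mod 4), t ≡ 0. Hence N ≡ 8 + 9·0 = 8 (mod 36).
From N ≡ 8 (mod 36) write N = 8 + 36t. Substituting into N ≡ 0 (mod 7) gives 36t ≡ 6 (mod 7), and since 1⁻¹ ≡ 1 (mod 7), t ≡ 6. Hence N ≡ 8 + 36·6 = 224 (mod 252).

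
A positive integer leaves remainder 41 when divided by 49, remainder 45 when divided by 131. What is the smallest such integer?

From a ≡ 41 (mod 49) write a = 41 + 49t. Substituting into a ≡ 45 (mod 131) gives 49t ≡ 4 (mod 131), and since 49⁻¹ ≡ 123 (mod 131), t ≡ 99. Hence a ≡ 41 + 49·99 = 4892 (mod 6419).

4892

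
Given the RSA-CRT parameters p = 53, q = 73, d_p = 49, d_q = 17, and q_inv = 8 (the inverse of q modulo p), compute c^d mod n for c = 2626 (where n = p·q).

1861

m₁ = c^(d_p) mod p: c ≡ 29 (mod 53), and 29^49 mod 53 = 6.
m₂ = c^(d_q) mod q: c ≡ 71 (mod 73), and 71^17 mod 73 = 36.
h = q_inv·(m₁ − m₂) mod p = 8·(6 − 36) mod 53 = 25.
m = m₂ + h·q = 36 + 25·73 = 1861.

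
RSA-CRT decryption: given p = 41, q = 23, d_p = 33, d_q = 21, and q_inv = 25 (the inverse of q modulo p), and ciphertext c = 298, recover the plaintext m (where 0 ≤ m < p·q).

m₁ = c^(d_p) mod p: c ≡ 11 (mod 41), and 11^33 mod 41 = 34.
m₂ = c^(d_q) mod q: c ≡ 22 (mod 23), and 22^21 mod 23 = 22.
h = q_inv·(m₁ − m₂) mod p = 25·(34 − 22) mod 41 = 13.
m = m₂ + h·q = 22 + 13·23 = 321.

321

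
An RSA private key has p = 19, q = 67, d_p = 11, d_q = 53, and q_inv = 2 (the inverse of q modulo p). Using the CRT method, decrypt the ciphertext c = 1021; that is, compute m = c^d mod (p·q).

773

m₁ = c^(d_p) mod p: c ≡ 14 (mod 19), and 14^11 mod 19 = 13.
m₂ = c^(d_q) mod q: c ≡ 16 (mod 67), and 16^53 mod 67 = 36.
h = q_inv·(m₁ − m₂) mod p = 2·(13 − 36) mod 19 = 11.
m = m₂ + h·q = 36 + 11·67 = 773.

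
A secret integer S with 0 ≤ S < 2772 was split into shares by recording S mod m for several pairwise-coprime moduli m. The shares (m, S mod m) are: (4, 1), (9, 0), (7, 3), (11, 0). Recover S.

297

From S ≡ 1 (mod 4) write S = 1 + 4t. Substituting into S ≡ 0 (mod 9) gives 4t ≡ 8 (mod 9), and since 4⁻¹ ≡ 7 (mod 9), t ≡ 2. Hence S ≡ 1 + 4·2 = 9 (mod 36).
From S ≡ 9 (mod 36) write S = 9 + 36t. Substituting into S ≡ 3 (mod 7) gives 36t ≡ 1 (mod 7), and since 1⁻¹ ≡ 1 (mod 7), t ≡ 1. Hence S ≡ 9 + 36·1 = 45 (mod 252).
From S ≡ 45 (mod 252) write S = 45 + 252t. Substituting into S ≡ 0 (mod 11) gives 252t ≡ 10 (mod 11), and since 10⁻¹ ≡ 10 (mod 11), t ≡ 1. Hence S ≡ 45 + 252·1 = 297 (mod 2772).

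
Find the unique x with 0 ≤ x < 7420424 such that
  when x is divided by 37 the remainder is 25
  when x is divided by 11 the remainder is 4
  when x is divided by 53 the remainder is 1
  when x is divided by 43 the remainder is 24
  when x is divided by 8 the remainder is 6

6529230

Combine the congruences pairwise.
From x ≡ 25 (mod 37) write x = 25 + 37t. Substituting into x ≡ 4 (mod 11) gives 37t ≡ 1 (mod 11), and since 4⁻¹ ≡ 3 (mod 11), t ≡ 3. Hence x ≡ 25 + 37·3 = 136 (mod 407).
From x ≡ 136 (mod 407) write x = 136 + 407t. Substituting into x ≡ 1 (mod 53) gives 407t ≡ 24 (mod 53), and since 36⁻¹ ≡ 28 (mod 53), t ≡ 36. Hence x ≡ 136 + 407·36 = 14788 (mod 21571).
From x ≡ 14788 (mod 21571) write x = 14788 + 21571t. Substituting into x ≡ 24 (mod 43) gives 21571t ≡ 28 (mod 43), and since 28⁻¹ ≡ 20 (mod 43), t ≡ 1. Hence x ≡ 14788 + 21571·1 = 36359 (mod 927553).
From x ≡ 36359 (mod 927553) write x = 36359 + 927553t. Substituting into x ≡ 6 (mod 8) gives 927553t ≡ 7 (mod 8), and since 1⁻¹ ≡ 1 (mod 8), t ≡ 7. Hence x ≡ 36359 + 927553·7 = 6529230 (mod 7420424).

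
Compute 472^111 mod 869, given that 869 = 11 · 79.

Mod 11: 472 ≡ 10; by Fermat, exponent reduces to 111 mod 10 = 1; 10^1 ≡ 10 (mod 11).
Mod 79: 472 ≡ 77; by Fermat, exponent reduces to 111 mod 78 = 33; 77^33 ≡ 58 (mod 79).
Combine by CRT: x ≡ 10 (mod 11), x ≡ 58 (mod 79) ⇒ x ≡ 769 (mod 869).

769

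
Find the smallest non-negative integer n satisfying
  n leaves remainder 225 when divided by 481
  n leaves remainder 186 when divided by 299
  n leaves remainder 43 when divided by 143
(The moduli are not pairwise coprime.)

Combine the congruences pairwise.
gcd(481, 299) = 13 and 13 | (186 − 225), so the pair is consistent; merging gives n ≡ 4073 (mod 11063), where 11063 = lcm(481, 299).
gcd(11063, 143) = 13 and 13 | (43 − 4073), so the pair is consistent; merging gives n ≡ 59388 (mod 121693), where 121693 = lcm(11063, 143).
The solution is unique modulo lcm(481, 299, 143) = 121693.

59388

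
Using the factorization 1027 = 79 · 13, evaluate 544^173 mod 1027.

540

Mod 79: 544 ≡ 70; by Fermat, exponent reduces to 173 mod 78 = 17; 70^17 ≡ 66 (mod 79).
Mod 13: 544 ≡ 11; by Fermat, exponent reduces to 173 mod 12 = 5; 11^5 ≡ 7 (mod 13).
Combine by CRT: x ≡ 66 (mod 79), x ≡ 7 (mod 13) ⇒ x ≡ 540 (mod 1027).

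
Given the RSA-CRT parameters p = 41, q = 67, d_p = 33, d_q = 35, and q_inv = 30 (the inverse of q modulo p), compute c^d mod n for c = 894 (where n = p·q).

m₁ = c^(d_p) mod p: c ≡ 33 (mod 41), and 33^33 mod 41 = 20.
m₂ = c^(d_q) mod q: c ≡ 23 (mod 67), and 23^35 mod 67 = 60.
h = q_inv·(m₁ − m₂) mod p = 30·(20 − 60) mod 41 = 30.
m = m₂ + h·q = 60 + 30·67 = 2070.

2070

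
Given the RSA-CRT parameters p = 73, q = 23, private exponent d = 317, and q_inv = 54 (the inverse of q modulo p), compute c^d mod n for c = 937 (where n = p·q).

d_p = d mod (p−1) = 317 mod 72 = 29; d_q = d mod (q−1) = 9.
m₁ = c^(d_p) mod p: c ≡ 61 (mod 73), and 61^29 mod 73 = 54.
m₂ = c^(d_q) mod q: c ≡ 17 (mod 23), and 17^9 mod 23 = 7.
h = q_inv·(m₁ − m₂) mod p = 54·(54 − 7) mod 73 = 56.
m = m₂ + h·q = 7 + 56·23 = 1295.

1295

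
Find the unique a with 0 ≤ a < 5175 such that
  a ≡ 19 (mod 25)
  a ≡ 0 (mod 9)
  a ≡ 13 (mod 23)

3969

The moduli are pairwise coprime; N = 25·9·23 = 5175.
N/25 = 207; 207 ≡ 7 (mod 25); 7·18 ≡ 1, so inverse 18.
N/9 = 575; 575 ≡ 8 (mod 9); 8·8 ≡ 1, so inverse 8.
N/23 = 225; 225 ≡ 18 (mod 23); 18·9 ≡ 1, so inverse 9.
a ≡ 19·207·18 + 0·575·8 + 13·225·9 = 97119.
97119 mod 5175 = 3969.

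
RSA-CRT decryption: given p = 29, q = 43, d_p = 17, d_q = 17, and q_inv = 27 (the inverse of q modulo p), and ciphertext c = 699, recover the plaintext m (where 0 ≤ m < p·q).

m₁ = c^(d_p) mod p: c ≡ 3 (mod 29), and 3^17 mod 29 = 2.
m₂ = c^(d_q) mod q: c ≡ 11 (mod 43), and 11^17 mod 43 = 41.
h = q_inv·(m₁ − m₂) mod p = 27·(2 − 41) mod 29 = 20.
m = m₂ + h·q = 41 + 20·43 = 901.

901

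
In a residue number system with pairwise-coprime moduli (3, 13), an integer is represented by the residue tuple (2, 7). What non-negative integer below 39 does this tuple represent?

20

From x ≡ 2 (mod 3) write x = 2 + 3t. Substituting into x ≡ 7 (mod 13) gives 3t ≡ 5 (mod 13), and since 3⁻¹ ≡ 9 (mod 13), t ≡ 6. Hence x ≡ 2 + 3·6 = 20 (mod 39).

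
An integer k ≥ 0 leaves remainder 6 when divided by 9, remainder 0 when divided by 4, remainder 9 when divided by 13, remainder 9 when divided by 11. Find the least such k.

3012

From k ≡ 6 (mod 9) write k = 6 + 9t. Substituting into k ≡ 0 (mod 4) gives 9t ≡ 2 (mod 4), and since 1⁻¹ ≡ 1 (mod 4), t ≡ 2. Hence k ≡ 6 + 9·2 = 24 (mod 36).
From k ≡ 24 (mod 36) write k = 24 + 36t. Substituting into k ≡ 9 (mod 13) gives 36t ≡ 11 (mod 13), and since 10⁻¹ ≡ 4 (mod 13), t ≡ 5. Hence k ≡ 24 + 36·5 = 204 (mod 468).
From k ≡ 204 (mod 468) write k = 204 + 468t. Substituting into k ≡ 9 (mod 11) gives 468t ≡ 3 (mod 11), and since 6⁻¹ ≡ 2 (mod 11), t ≡ 6. Hence k ≡ 204 + 468·6 = 3012 (mod 5148).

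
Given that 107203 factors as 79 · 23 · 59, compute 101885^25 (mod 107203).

Mod 79: 101885 ≡ 54; 54^25 ≡ 37 (mod 79).
Mod 23: 101885 ≡ 18; by Fermat, exponent reduces to 25 mod 22 = 3; 18^3 ≡ 13 (mod 23).
Mod 59: 101885 ≡ 51; 51^25 ≡ 26 (mod 59).
Combine by CRT: x ≡ 37 (mod 79), x ≡ 13 (mod 23), x ≡ 26 (mod 59) ⇒ x ≡ 6752 (mod 107203).

6752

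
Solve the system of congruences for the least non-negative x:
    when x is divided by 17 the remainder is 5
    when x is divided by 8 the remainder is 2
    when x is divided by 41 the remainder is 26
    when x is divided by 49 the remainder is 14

The moduli are pairwise coprime; N = 17·8·41·49 = 273224.
N/17 = 16072; 16072 ≡ 7 (mod 17); 7·5 ≡ 1, so inverse 5.
N/8 = 34153; 34153 ≡ 1 (mod 8), inverse 1.
N/41 = 6664; 6664 ≡ 22 (mod 41); 22·28 ≡ 1, so inverse 28.
N/49 = 5576; 5576 ≡ 39 (mod 49); 39·44 ≡ 1, so inverse 44.
x ≡ 5·16072·5 + 2·34153·1 + 26·6664·28 + 14·5576·44 = 8756314.
8756314 mod 273224 = 13146.

13146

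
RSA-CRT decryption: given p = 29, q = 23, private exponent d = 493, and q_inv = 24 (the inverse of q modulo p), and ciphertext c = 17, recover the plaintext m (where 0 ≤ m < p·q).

d_p = d mod (p−1) = 493 mod 28 = 17; d_q = d mod (q−1) = 9.
m₁ = c^(d_p) mod p: c ≡ 17 (mod 29), and 17^17 mod 29 = 17.
m₂ = c^(d_q) mod q: c ≡ 17 (mod 23), and 17^9 mod 23 = 7.
h = q_inv·(m₁ − m₂) mod p = 24·(17 − 7) mod 29 = 8.
m = m₂ + h·q = 7 + 8·23 = 191.

191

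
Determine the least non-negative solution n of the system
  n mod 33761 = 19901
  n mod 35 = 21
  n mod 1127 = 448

Combine the congruences pairwise.
gcd(33761, 35) = 7 and 7 | (21 − 19901), so the pair is consistent; merging gives n ≡ 19901 (mod 168805), where 168805 = lcm(33761, 35).
gcd(168805, 1127) = 49 and 49 | (448 − 19901), so the pair is consistent; merging gives n ≡ 2551976 (mod 3882515), where 3882515 = lcm(168805, 1127).
The solution is unique modulo lcm(33761, 35, 1127) = 3882515.

2551976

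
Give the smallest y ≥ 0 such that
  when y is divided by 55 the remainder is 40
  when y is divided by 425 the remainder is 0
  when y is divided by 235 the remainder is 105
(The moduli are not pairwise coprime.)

192100

gcd(55, 425) = 5 and 5 | (0 − 40), so the pair is consistent; merging gives y ≡ 425 (mod 4675), where 4675 = lcm(55, 425).
gcd(4675, 235) = 5 and 5 | (105 − 425), so the pair is consistent; merging gives y ≡ 192100 (mod 219725), where 219725 = lcm(4675, 235).
The solution is unique modulo lcm(55, 425, 235) = 219725.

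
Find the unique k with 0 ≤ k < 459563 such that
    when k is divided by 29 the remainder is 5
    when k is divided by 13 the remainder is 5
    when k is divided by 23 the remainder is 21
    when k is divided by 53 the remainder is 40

From k ≡ 5 (mod 29) write k = 5 + 29t. Substituting into k ≡ 5 (mod 13) gives 29t ≡ 0 (mod 13), and since 3⁻¹ ≡ 9 (mod 13), t ≡ 0. Hence k ≡ 5 + 29·0 = 5 (mod 377).
From k ≡ 5 (mod 377) write k = 5 + 377t. Substituting into k ≡ 21 (mod 23) gives 377t ≡ 16 (mod 23), and since 9⁻¹ ≡ 18 (mod 23), t ≡ 12. Hence k ≡ 5 + 377·12 = 4529 (mod 8671).
From k ≡ 4529 (mod 8671) write k = 4529 + 8671t. Substituting into k ≡ 40 (mod 53) gives 8671t ≡ 16 (mod 53), and since 32⁻¹ ≡ 5 (mod 53), t ≡ 27. Hence k ≡ 4529 + 8671·27 = 238646 (mod 459563).

238646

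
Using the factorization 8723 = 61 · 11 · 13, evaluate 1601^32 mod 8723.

6691

Mod 61: 1601 ≡ 15; 15^32 ≡ 42 (mod 61).
Mod 11: 1601 ≡ 6; by Fermat, exponent reduces to 32 mod 10 = 2; 6^2 ≡ 3 (mod 11).
Mod 13: 1601 ≡ 2; by Fermat, exponent reduces to 32 mod 12 = 8; 2^8 ≡ 9 (mod 13).
Combine by CRT: x ≡ 42 (mod 61), x ≡ 3 (mod 11), x ≡ 9 (mod 13) ⇒ x ≡ 6691 (mod 8723).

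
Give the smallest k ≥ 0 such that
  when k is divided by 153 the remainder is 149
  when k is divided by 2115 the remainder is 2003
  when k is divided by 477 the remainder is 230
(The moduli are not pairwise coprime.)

Combine the congruences pairwise.
gcd(153, 2115) = 9 and 9 | (2003 − 149), so the pair is consistent; merging gives k ≡ 27383 (mod 35955), where 35955 = lcm(153, 2115).
gcd(35955, 477) = 9 and 9 | (230 − 27383), so the pair is consistent; merging gives k ≡ 1177943 (mod 1905615), where 1905615 = lcm(35955, 477).
The solution is unique modulo lcm(153, 2115, 477) = 1905615.

1177943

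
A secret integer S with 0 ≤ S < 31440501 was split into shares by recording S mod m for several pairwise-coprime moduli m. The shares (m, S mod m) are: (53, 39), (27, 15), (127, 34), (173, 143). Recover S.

16373382

From S ≡ 39 (mod 53) write S = 39 + 53t. Substituting into S ≡ 15 (mod 27) gives 53t ≡ 3 (mod 27), and since 26⁻¹ ≡ 26 (mod 27), t ≡ 24. Hence S ≡ 39 + 53·24 = 1311 (mod 1431).
From S ≡ 1311 (mod 1431) write S = 1311 + 1431t. Substituting into S ≡ 34 (mod 127) gives 1431t ≡ 120 (mod 127), and since 34⁻¹ ≡ 71 (mod 127), t ≡ 11. Hence S ≡ 1311 + 1431·11 = 17052 (mod 181737).
From S ≡ 17052 (mod 181737) write S = 17052 + 181737t. Substituting into S ≡ 143 (mod 173) gives 181737t ≡ 45 (mod 173), and since 87⁻¹ ≡ 2 (mod 173), t ≡ 90. Hence S ≡ 17052 + 181737·90 = 16373382 (mod 31440501).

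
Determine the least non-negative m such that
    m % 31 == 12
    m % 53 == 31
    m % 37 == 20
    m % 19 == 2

The moduli are pairwise coprime; N = 31·53·37·19 = 1155029.
N/31 = 37259; 37259 ≡ 28 (mod 31); 28·10 ≡ 1, so inverse 10.
N/53 = 21793; 21793 ≡ 10 (mod 53); 10·16 ≡ 1, so inverse 16.
N/37 = 31217; 31217 ≡ 26 (mod 37); 26·10 ≡ 1, so inverse 10.
N/19 = 60791; 60791 ≡ 10 (mod 19); 10·2 ≡ 1, so inverse 2.
m ≡ 12·37259·10 + 31·21793·16 + 20·31217·10 + 2·60791·2 = 21766972.
21766972 mod 1155029 = 976450.

976450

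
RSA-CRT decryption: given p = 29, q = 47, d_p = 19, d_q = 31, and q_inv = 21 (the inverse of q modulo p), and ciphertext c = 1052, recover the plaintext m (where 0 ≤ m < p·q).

437

m₁ = c^(d_p) mod p: c ≡ 8 (mod 29), and 8^19 mod 29 = 2.
m₂ = c^(d_q) mod q: c ≡ 18 (mod 47), and 18^31 mod 47 = 14.
h = q_inv·(m₁ − m₂) mod p = 21·(2 − 14) mod 29 = 9.
m = m₂ + h·q = 14 + 9·47 = 437.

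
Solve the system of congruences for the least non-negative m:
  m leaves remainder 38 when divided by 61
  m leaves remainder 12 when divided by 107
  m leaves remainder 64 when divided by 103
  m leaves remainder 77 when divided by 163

10669731

Combine the congruences pairwise.
From m ≡ 38 (mod 61) write m = 38 + 61t. Substituting into m ≡ 12 (mod 107) gives 61t ≡ 81 (mod 107), and since 61⁻¹ ≡ 100 (mod 107), t ≡ 75. Hence m ≡ 38 + 61·75 = 4613 (mod 6527).
From m ≡ 4613 (mod 6527) write m = 4613 + 6527t. Substituting into m ≡ 64 (mod 103) gives 6527t ≡ 86 (mod 103), and since 38⁻¹ ≡ 19 (mod 103), t ≡ 89. Hence m ≡ 4613 + 6527·89 = 585516 (mod 672281).
From m ≡ 585516 (mod 672281) write m = 585516 + 672281t. Substituting into m ≡ 77 (mod 163) gives 672281t ≡ 57 (mod 163), and since 69⁻¹ ≡ 26 (mod 163), t ≡ 15. Hence m ≡ 585516 + 672281·15 = 10669731 (mod 109581803).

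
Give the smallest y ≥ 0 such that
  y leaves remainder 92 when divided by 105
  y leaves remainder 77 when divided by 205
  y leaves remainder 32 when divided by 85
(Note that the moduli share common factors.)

64037

Combine the congruences pairwise.
gcd(105, 205) = 5 and 5 | (77 − 92), so the pair is consistent; merging gives y ≡ 3767 (mod 4305), where 4305 = lcm(105, 205).
gcd(4305, 85) = 5 and 5 | (32 − 3767), so the pair is consistent; merging gives y ≡ 64037 (mod 73185), where 73185 = lcm(4305, 85).
The solution is unique modulo lcm(105, 205, 85) = 73185.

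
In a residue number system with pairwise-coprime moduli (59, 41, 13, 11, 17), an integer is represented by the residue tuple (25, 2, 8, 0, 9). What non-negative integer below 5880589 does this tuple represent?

The moduli are pairwise coprime; N = 59·41·13·11·17 = 5880589.
N/59 = 99671; 99671 ≡ 20 (mod 59); 20·3 ≡ 1, so inverse 3.
N/41 = 143429; 143429 ≡ 11 (mod 41); 11·15 ≡ 1, so inverse 15.
N/13 = 452353; 452353 ≡ 5 (mod 13); 5·8 ≡ 1, so inverse 8.
N/11 = 534599; 534599 ≡ 10 (mod 11); 10·10 ≡ 1, so inverse 10.
N/17 = 345917; 345917 ≡ 1 (mod 17), inverse 1.
x ≡ 25·99671·3 + 2·143429·15 + 8·452353·8 + 0·534599·10 + 9·345917·1 = 43842040.
43842040 mod 5880589 = 2677917.

2677917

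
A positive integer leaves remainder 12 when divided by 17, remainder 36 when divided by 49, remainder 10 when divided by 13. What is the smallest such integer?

From x ≡ 12 (mod 17) write x = 12 + 17t. Substituting into x ≡ 36 (mod 49) gives 17t ≡ 24 (mod 49), and since 17⁻¹ ≡ 26 (mod 49), t ≡ 36. Hence x ≡ 12 + 17·36 = 624 (mod 833).
From x ≡ 624 (mod 833) write x = 624 + 833t. Substituting into x ≡ 10 (mod 13) gives 833t ≡ 10 (mod 13), and since 1⁻¹ ≡ 1 (mod 13), t ≡ 10. Hence x ≡ 624 + 833·10 = 8954 (mod 10829).

8954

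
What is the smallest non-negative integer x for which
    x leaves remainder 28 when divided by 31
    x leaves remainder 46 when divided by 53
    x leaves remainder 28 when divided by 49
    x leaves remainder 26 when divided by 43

The moduli are pairwise coprime; N = 31·53·49·43 = 3461801.
N/31 = 111671; 111671 ≡ 9 (mod 31); 9·7 ≡ 1, so inverse 7.
N/53 = 65317; 65317 ≡ 21 (mod 53); 21·48 ≡ 1, so inverse 48.
N/49 = 70649; 70649 ≡ 40 (mod 49); 40·38 ≡ 1, so inverse 38.
N/43 = 80507; 80507 ≡ 11 (mod 43); 11·4 ≡ 1, so inverse 4.
x ≡ 28·111671·7 + 46·65317·48 + 28·70649·38 + 26·80507·4 = 249650716.
249650716 mod 3461801 = 401044.

401044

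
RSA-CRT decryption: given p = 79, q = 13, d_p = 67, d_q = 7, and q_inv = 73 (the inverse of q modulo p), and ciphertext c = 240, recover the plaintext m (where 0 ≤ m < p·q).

267

m₁ = c^(d_p) mod p: c ≡ 3 (mod 79), and 3^67 mod 79 = 30.
m₂ = c^(d_q) mod q: c ≡ 6 (mod 13), and 6^7 mod 13 = 7.
h = q_inv·(m₁ − m₂) mod p = 73·(30 − 7) mod 79 = 20.
m = m₂ + h·q = 7 + 20·13 = 267.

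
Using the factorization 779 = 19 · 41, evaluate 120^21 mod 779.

Mod 19: 120 ≡ 6; by Fermat, exponent reduces to 21 mod 18 = 3; 6^3 ≡ 7 (mod 19).
Mod 41: 120 ≡ 38; 38^21 ≡ 3 (mod 41).
Combine by CRT: x ≡ 7 (mod 19), x ≡ 3 (mod 41) ⇒ x ≡ 577 (mod 779).

577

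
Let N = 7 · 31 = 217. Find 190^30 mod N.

Mod 7: 190 ≡ 1; since 6 | 30, by Fermat 1^30 ≡ 1 (mod 7).
Mod 31: 190 ≡ 4; since 30 | 30, by Fermat 4^30 ≡ 1 (mod 31).
Combine by CRT: x ≡ 1 (mod 7), x ≡ 1 (mod 31) ⇒ x ≡ 1 (mod 217).

1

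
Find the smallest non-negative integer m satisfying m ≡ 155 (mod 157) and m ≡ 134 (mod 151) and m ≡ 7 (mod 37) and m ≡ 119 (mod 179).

The moduli are pairwise coprime; N = 157·151·37·179 = 157011461.
N/157 = 1000073; 1000073 ≡ 140 (mod 157); 140·120 ≡ 1, so inverse 120.
N/151 = 1039811; 1039811 ≡ 25 (mod 151); 25·145 ≡ 1, so inverse 145.
N/37 = 4243553; 4243553 ≡ 23 (mod 37); 23·29 ≡ 1, so inverse 29.
N/179 = 877159; 877159 ≡ 59 (mod 179); 59·88 ≡ 1, so inverse 88.
m ≡ 155·1000073·120 + 134·1039811·145 + 7·4243553·29 + 119·877159·88 = 48851935837.
48851935837 mod 157011461 = 21371466.

21371466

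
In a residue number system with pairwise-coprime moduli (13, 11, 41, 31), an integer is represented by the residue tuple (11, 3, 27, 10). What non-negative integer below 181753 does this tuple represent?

162264

The moduli are pairwise coprime; N = 13·11·41·31 = 181753.
N/13 = 13981; 13981 ≡ 6 (mod 13); 6·11 ≡ 1, so inverse 11.
N/11 = 16523; 16523 ≡ 1 (mod 11), inverse 1.
N/41 = 4433; 4433 ≡ 5 (mod 41); 5·33 ≡ 1, so inverse 33.
N/31 = 5863; 5863 ≡ 4 (mod 31); 4·8 ≡ 1, so inverse 8.
x ≡ 11·13981·11 + 3·16523·1 + 27·4433·33 + 10·5863·8 = 6160113.
6160113 mod 181753 = 162264.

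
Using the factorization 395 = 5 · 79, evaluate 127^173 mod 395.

Mod 5: 127 ≡ 2; by Fermat, exponent reduces to 173 mod 4 = 1; 2^1 ≡ 2 (mod 5).
Mod 79: 127 ≡ 48; by Fermat, exponent reduces to 173 mod 78 = 17; 48^17 ≡ 63 (mod 79).
Combine by CRT: x ≡ 2 (mod 5), x ≡ 63 (mod 79) ⇒ x ≡ 142 (mod 395).

142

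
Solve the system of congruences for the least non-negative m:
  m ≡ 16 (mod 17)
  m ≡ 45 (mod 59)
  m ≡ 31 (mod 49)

From m ≡ 16 (mod 17) write m = 16 + 17t. Substituting into m ≡ 45 (mod 59) gives 17t ≡ 29 (mod 59), and since 17⁻¹ ≡ 7 (mod 59), t ≡ 26. Hence m ≡ 16 + 17·26 = 458 (mod 1003).
From m ≡ 458 (mod 1003) write m = 458 + 1003t. Substituting into m ≡ 31 (mod 49) gives 1003t ≡ 14 (mod 49), and since 23⁻¹ ≡ 32 (mod 49), t ≡ 7. Hence m ≡ 458 + 1003·7 = 7479 (mod 49147).

7479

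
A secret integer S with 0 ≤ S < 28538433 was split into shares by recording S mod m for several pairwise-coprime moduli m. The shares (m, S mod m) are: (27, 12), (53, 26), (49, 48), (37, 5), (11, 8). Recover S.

20021889

The moduli are pairwise coprime; N = 27·53·49·37·11 = 28538433.
N/27 = 1056979; 1056979 ≡ 10 (mod 27); 10·19 ≡ 1, so inverse 19.
N/53 = 538461; 538461 ≡ 34 (mod 53); 34·39 ≡ 1, so inverse 39.
N/49 = 582417; 582417 ≡ 3 (mod 49); 3·33 ≡ 1, so inverse 33.
N/37 = 771309; 771309 ≡ 7 (mod 37); 7·16 ≡ 1, so inverse 16.
N/11 = 2594403; 2594403 ≡ 9 (mod 11); 9·5 ≡ 1, so inverse 5.
S ≡ 12·1056979·19 + 26·538461·39 + 48·582417·33 + 5·771309·16 + 8·2594403·5 = 1875020034.
1875020034 mod 28538433 = 20021889.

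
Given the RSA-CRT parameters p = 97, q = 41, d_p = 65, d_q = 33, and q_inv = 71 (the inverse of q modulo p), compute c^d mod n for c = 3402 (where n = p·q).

m₁ = c^(d_p) mod p: c ≡ 7 (mod 97), and 7^65 mod 97 = 39.
m₂ = c^(d_q) mod q: c ≡ 40 (mod 41), and 40^33 mod 41 = 40.
h = q_inv·(m₁ − m₂) mod p = 71·(39 − 40) mod 97 = 26.
m = m₂ + h·q = 40 + 26·41 = 1106.

1106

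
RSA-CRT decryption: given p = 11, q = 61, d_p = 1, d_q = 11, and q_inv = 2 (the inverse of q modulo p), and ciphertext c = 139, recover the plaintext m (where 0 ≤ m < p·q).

m₁ = c^(d_p) mod p: c ≡ 7 (mod 11), and 7^1 mod 11 = 7.
m₂ = c^(d_q) mod q: c ≡ 17 (mod 61), and 17^11 mod 61 = 55.
h = q_inv·(m₁ − m₂) mod p = 2·(7 − 55) mod 11 = 3.
m = m₂ + h·q = 55 + 3·61 = 238.

238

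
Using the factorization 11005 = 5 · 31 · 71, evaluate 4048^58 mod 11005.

Mod 5: 4048 ≡ 3; by Fermat, exponent reduces to 58 mod 4 = 2; 3^2 ≡ 4 (mod 5).
Mod 31: 4048 ≡ 18; by Fermat, exponent reduces to 58 mod 30 = 28; 18^28 ≡ 20 (mod 31).
Mod 71: 4048 ≡ 1; 1^58 ≡ 1 (mod 71).
Combine by CRT: x ≡ 4 (mod 5), x ≡ 20 (mod 31), x ≡ 1 (mod 71) ⇒ x ≡ 9444 (mod 11005).

9444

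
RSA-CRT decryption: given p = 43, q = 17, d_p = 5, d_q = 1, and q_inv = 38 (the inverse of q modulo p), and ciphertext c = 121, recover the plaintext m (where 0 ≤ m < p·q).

m₁ = c^(d_p) mod p: c ≡ 35 (mod 43), and 35^5 mod 43 = 41.
m₂ = c^(d_q) mod q: c ≡ 2 (mod 17), and 2^1 mod 17 = 2.
h = q_inv·(m₁ − m₂) mod p = 38·(41 − 2) mod 43 = 20.
m = m₂ + h·q = 2 + 20·17 = 342.

342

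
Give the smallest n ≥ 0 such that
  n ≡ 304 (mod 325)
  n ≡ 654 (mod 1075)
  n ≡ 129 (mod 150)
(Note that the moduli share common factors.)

gcd(325, 1075) = 25 and 25 | (654 − 304), so the pair is consistent; merging gives n ≡ 3879 (mod 13975), where 13975 = lcm(325, 1075).
gcd(13975, 150) = 25 and 25 | (129 − 3879), so the pair is consistent; merging gives n ≡ 3879 (mod 83850), where 83850 = lcm(13975, 150).
The solution is unique modulo lcm(325, 1075, 150) = 83850.

3879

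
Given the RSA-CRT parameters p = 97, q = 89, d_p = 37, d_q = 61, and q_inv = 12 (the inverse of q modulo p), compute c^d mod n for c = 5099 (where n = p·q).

1718

m₁ = c^(d_p) mod p: c ≡ 55 (mod 97), and 55^37 mod 97 = 69.
m₂ = c^(d_q) mod q: c ≡ 26 (mod 89), and 26^61 mod 89 = 27.
h = q_inv·(m₁ − m₂) mod p = 12·(69 − 27) mod 97 = 19.
m = m₂ + h·q = 27 + 19·89 = 1718.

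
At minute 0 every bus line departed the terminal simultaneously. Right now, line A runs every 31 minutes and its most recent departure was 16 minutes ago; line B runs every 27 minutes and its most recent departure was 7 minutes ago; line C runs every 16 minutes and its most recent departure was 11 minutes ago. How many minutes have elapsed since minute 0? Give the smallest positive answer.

The moduli are pairwise coprime; N = 31·27·16 = 13392.
N/31 = 432; 432 ≡ 29 (mod 31); 29·15 ≡ 1, so inverse 15.
N/27 = 496; 496 ≡ 10 (mod 27); 10·19 ≡ 1, so inverse 19.
N/16 = 837; 837 ≡ 5 (mod 16); 5·13 ≡ 1, so inverse 13.
t ≡ 16·432·15 + 7·496·19 + 11·837·13 = 289339.
289339 mod 13392 = 8107.

8107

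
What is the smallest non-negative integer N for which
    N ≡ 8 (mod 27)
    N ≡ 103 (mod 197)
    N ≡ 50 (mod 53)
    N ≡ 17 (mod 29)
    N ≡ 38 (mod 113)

The moduli are pairwise coprime; M = 27·197·53·29·113 = 923809239.
M/27 = 34215157; 34215157 ≡ 1 (mod 27), inverse 1.
M/197 = 4689387; 4689387 ≡ 196 (mod 197); 196·196 ≡ 1, so inverse 196.
M/53 = 17430363; 17430363 ≡ 41 (mod 53); 41·22 ≡ 1, so inverse 22.
M/29 = 31855491; 31855491 ≡ 6 (mod 29); 6·5 ≡ 1, so inverse 5.
M/113 = 8175303; 8175303 ≡ 92 (mod 113); 92·43 ≡ 1, so inverse 43.
N ≡ 8·34215157·1 + 103·4689387·196 + 50·17430363·22 + 17·31855491·5 + 38·8175303·43 = 130182627149.
130182627149 mod 923809239 = 849333689.

849333689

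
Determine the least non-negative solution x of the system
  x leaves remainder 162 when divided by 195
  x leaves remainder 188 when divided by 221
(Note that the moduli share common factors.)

gcd(195, 221) = 13 and 13 | (188 − 162), so the pair is consistent; merging gives x ≡ 3282 (mod 3315), where 3315 = lcm(195, 221).
The solution is unique modulo lcm(195, 221) = 3315.

3282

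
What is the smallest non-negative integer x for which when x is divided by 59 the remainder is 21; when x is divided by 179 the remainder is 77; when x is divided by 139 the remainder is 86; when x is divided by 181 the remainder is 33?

128628045

From x ≡ 21 (mod 59) write x = 21 + 59t. Substituting into x ≡ 77 (mod 179) gives 59t ≡ 56 (mod 179), and since 59⁻¹ ≡ 88 (mod 179), t ≡ 95. Hence x ≡ 21 + 59·95 = 5626 (mod 10561).
From x ≡ 5626 (mod 10561) write x = 5626 + 10561t. Substituting into x ≡ 86 (mod 139) gives 10561t ≡ 20 (mod 139), and since 136⁻¹ ≡ 46 (mod 139), t ≡ 86. Hence x ≡ 5626 + 10561·86 = 913872 (mod 1467979).
From x ≡ 913872 (mod 1467979) write x = 913872 + 1467979t. Substituting into x ≡ 33 (mod 181) gives 1467979t ≡ 30 (mod 181), and since 69⁻¹ ≡ 21 (mod 181), t ≡ 87. Hence x ≡ 913872 + 1467979·87 = 128628045 (mod 265704199).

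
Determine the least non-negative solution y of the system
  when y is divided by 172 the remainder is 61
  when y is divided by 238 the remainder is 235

3329

gcd(172, 238) = 2 and 2 | (235 − 61), so the pair is consistent; merging gives y ≡ 3329 (mod 20468), where 20468 = lcm(172, 238).
The solution is unique modulo lcm(172, 238) = 20468.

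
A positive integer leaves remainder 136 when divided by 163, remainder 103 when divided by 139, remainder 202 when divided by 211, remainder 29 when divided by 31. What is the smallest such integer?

73502052

Combine the congruences pairwise.
From k ≡ 136 (mod 163) write k = 136 + 163t. Substituting into k ≡ 103 (mod 139) gives 163t ≡ 106 (mod 139), and since 24⁻¹ ≡ 29 (mod 139), t ≡ 16. Hence k ≡ 136 + 163·16 = 2744 (mod 22657).
From k ≡ 2744 (mod 22657) write k = 2744 + 22657t. Substituting into k ≡ 202 (mod 211) gives 22657t ≡ 201 (mod 211), and since 80⁻¹ ≡ 182 (mod 211), t ≡ 79. Hence k ≡ 2744 + 22657·79 = 1792647 (mod 4780627).
From k ≡ 1792647 (mod 4780627) write k = 1792647 + 4780627t. Substituting into k ≡ 29 (mod 31) gives 4780627t ≡ 19 (mod 31), and since 24⁻¹ ≡ 22 (mod 31), t ≡ 15. Hence k ≡ 1792647 + 4780627·15 = 73502052 (mod 148199437).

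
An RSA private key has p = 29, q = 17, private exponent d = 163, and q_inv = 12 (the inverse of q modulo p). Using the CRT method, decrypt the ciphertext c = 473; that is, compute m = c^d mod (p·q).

296

d_p = d mod (p−1) = 163 mod 28 = 23; d_q = d mod (q−1) = 3.
m₁ = c^(d_p) mod p: c ≡ 9 (mod 29), and 9^23 mod 29 = 6.
m₂ = c^(d_q) mod q: c ≡ 14 (mod 17), and 14^3 mod 17 = 7.
h = q_inv·(m₁ − m₂) mod p = 12·(6 − 7) mod 29 = 17.
m = m₂ + h·q = 7 + 17·17 = 296.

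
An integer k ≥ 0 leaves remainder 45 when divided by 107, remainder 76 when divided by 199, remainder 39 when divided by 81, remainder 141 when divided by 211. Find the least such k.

124744818

Combine the congruences pairwise.
From k ≡ 45 (mod 107) write k = 45 + 107t. Substituting into k ≡ 76 (mod 199) gives 107t ≡ 31 (mod 199), and since 107⁻¹ ≡ 93 (mod 199), t ≡ 97. Hence k ≡ 45 + 107·97 = 10424 (mod 21293).
From k ≡ 10424 (mod 21293) write k = 10424 + 21293t. Substituting into k ≡ 39 (mod 81) gives 21293t ≡ 64 (mod 81), and since 71⁻¹ ≡ 8 (mod 81), t ≡ 26. Hence k ≡ 10424 + 21293·26 = 564042 (mod 1724733).
From k ≡ 564042 (mod 1724733) write k = 564042 + 1724733t. Substituting into k ≡ 141 (mod 211) gives 1724733t ≡ 102 (mod 211), and since 19⁻¹ ≡ 100 (mod 211), t ≡ 72. Hence k ≡ 564042 + 1724733·72 = 124744818 (mod 363918663).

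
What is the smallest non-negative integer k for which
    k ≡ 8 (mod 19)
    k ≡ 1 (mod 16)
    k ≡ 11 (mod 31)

2801

Combine the congruences pairwise.
From k ≡ 8 (mod 19) write k = 8 + 19t. Substituting into k ≡ 1 (mod 16) gives 19t ≡ 9 (mod 16), and since 3⁻¹ ≡ 11 (mod 16), t ≡ 3. Hence k ≡ 8 + 19·3 = 65 (mod 304).
From k ≡ 65 (mod 304) write k = 65 + 304t. Substituting into k ≡ 11 (mod 31) gives 304t ≡ 8 (mod 31), and since 25⁻¹ ≡ 5 (mod 31), t ≡ 9. Hence k ≡ 65 + 304·9 = 2801 (mod 9424).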